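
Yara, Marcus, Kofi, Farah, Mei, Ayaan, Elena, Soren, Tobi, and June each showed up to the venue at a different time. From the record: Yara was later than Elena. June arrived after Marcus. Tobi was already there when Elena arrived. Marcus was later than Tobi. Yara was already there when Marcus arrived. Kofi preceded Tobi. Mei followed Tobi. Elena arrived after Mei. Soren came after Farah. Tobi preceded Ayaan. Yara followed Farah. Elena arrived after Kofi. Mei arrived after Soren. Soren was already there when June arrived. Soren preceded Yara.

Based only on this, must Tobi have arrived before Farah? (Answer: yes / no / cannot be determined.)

No chain of stated constraints runs from Tobi to Farah, and none runs from Farah to Tobi either.
So the relative order of Tobi and Farah is not fixed by the given facts.

cannot be determined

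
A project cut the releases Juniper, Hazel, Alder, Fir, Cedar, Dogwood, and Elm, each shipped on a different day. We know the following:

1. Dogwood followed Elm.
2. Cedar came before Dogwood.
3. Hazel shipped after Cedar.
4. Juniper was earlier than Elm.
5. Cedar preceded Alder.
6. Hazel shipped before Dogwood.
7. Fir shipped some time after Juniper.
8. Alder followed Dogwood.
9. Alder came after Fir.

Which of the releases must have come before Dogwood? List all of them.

Directly stated before Dogwood: Cedar, Elm, and Hazel.
Juniper reaches Dogwood via Juniper → Elm → Dogwood.
No chain forces Alder (or any of the others) ahead of Dogwood.

Cedar, Elm, Hazel, Juniper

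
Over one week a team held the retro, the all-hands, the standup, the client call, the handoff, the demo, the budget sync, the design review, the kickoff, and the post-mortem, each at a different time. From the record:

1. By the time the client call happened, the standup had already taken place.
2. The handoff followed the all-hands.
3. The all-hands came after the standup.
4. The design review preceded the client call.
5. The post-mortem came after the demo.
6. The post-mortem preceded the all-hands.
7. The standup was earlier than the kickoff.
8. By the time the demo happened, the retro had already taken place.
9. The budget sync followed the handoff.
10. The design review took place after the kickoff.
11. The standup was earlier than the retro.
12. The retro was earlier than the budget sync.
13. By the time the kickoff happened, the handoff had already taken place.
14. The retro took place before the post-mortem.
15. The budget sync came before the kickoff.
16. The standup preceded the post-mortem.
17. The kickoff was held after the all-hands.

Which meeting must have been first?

the standup

The standup has a chain of constraints placing it before every other meeting, so the standup must be first.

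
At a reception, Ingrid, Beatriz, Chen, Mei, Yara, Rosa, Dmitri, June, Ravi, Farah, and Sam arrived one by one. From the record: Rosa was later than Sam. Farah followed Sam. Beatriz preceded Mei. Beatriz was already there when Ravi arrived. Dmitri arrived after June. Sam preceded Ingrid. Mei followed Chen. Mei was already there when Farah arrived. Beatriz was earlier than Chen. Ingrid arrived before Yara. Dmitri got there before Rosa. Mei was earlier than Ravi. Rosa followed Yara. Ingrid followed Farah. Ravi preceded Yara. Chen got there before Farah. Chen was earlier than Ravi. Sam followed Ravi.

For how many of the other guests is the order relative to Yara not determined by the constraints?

2

Forced before Yara: Beatriz, Chen, Farah, Ingrid, Mei, Ravi, and Sam; forced after Yara: Rosa.
That leaves Dmitri and June with no forced order relative to Yara — 2.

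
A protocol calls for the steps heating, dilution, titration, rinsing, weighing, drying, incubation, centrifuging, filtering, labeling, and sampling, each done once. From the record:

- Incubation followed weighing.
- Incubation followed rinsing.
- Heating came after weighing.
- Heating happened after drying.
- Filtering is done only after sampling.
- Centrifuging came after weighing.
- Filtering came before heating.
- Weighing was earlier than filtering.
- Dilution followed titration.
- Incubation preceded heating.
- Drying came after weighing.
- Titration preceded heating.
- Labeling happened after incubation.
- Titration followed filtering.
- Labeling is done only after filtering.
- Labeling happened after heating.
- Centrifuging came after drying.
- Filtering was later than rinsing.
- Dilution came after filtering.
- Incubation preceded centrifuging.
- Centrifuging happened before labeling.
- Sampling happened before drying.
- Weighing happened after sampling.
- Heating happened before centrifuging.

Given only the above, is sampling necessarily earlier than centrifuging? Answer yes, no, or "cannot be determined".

Chain the constraints: sampling → drying → centrifuging. Each link is directly stated, so sampling comes before centrifuging.

yes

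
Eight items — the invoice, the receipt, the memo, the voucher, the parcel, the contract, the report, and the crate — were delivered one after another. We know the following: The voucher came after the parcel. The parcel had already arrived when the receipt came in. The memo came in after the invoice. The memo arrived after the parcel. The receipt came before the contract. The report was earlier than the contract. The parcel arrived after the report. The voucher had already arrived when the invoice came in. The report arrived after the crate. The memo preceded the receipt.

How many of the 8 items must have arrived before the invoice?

4

Directly stated before the invoice: the voucher.
The crate reaches the invoice via the crate → the report → the parcel → the voucher → the invoice.
The parcel reaches the invoice via the parcel → the voucher → the invoice.
The report reaches the invoice via the report → the parcel → the voucher → the invoice.
No chain forces the receipt (or any of the others) ahead of the invoice.
That's the crate, the parcel, the report, and the voucher — 4 in all.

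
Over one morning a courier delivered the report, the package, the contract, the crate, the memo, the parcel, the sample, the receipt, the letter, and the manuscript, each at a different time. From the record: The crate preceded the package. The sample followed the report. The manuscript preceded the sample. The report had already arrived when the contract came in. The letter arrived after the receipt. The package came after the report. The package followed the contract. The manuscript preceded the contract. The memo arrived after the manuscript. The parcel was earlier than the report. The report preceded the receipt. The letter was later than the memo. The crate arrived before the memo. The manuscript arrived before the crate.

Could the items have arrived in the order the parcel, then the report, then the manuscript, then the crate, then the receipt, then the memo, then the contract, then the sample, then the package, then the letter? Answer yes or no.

yes

Check each stated constraint against the proposed order — e.g. the report is ahead of the sample; the report is ahead of the package. Every pair is in the required order; nothing is violated.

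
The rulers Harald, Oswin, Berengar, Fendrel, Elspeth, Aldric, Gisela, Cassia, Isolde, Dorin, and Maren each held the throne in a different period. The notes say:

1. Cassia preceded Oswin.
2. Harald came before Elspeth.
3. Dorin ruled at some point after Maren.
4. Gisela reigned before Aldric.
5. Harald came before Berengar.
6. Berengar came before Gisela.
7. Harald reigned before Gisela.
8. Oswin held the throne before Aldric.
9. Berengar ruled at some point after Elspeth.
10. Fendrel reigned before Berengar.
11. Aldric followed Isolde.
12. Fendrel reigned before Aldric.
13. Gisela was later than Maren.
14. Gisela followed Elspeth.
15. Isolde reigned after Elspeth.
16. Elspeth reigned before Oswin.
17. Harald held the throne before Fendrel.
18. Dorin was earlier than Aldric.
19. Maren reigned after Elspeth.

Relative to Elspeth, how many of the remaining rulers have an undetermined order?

2

Forced before Elspeth: Harald; forced after Elspeth: Aldric, Berengar, Dorin, Gisela, Isolde, Maren, and Oswin.
That leaves Cassia and Fendrel with no forced order relative to Elspeth — 2.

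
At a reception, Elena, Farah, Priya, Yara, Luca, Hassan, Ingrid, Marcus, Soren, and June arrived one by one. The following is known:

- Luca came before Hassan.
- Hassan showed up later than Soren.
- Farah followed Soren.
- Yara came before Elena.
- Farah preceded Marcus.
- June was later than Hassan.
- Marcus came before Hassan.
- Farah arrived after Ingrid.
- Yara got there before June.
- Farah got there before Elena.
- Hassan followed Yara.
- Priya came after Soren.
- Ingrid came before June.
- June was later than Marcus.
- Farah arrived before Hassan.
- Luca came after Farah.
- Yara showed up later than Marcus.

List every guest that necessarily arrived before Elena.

Farah, Ingrid, Marcus, Soren, Yara

Directly stated before Elena: Farah and Yara.
Ingrid reaches Elena via Ingrid → Farah → Elena.
Marcus reaches Elena via Marcus → Yara → Elena.
Soren reaches Elena via Soren → Farah → Elena.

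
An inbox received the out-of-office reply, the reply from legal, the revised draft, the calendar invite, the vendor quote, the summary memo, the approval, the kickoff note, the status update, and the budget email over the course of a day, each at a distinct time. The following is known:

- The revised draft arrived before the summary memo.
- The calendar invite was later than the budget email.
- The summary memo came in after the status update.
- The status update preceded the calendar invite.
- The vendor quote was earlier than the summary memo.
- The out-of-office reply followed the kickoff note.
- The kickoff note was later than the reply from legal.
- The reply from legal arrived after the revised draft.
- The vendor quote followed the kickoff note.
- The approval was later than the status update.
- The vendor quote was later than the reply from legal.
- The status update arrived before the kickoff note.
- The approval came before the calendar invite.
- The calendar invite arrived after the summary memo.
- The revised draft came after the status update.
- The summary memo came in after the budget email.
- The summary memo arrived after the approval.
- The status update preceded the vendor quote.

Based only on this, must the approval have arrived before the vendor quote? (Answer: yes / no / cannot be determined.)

No chain of stated constraints runs from the approval to the vendor quote, and none runs from the vendor quote to the approval either.
So the relative order of the approval and the vendor quote is not fixed by the given facts.

cannot be determined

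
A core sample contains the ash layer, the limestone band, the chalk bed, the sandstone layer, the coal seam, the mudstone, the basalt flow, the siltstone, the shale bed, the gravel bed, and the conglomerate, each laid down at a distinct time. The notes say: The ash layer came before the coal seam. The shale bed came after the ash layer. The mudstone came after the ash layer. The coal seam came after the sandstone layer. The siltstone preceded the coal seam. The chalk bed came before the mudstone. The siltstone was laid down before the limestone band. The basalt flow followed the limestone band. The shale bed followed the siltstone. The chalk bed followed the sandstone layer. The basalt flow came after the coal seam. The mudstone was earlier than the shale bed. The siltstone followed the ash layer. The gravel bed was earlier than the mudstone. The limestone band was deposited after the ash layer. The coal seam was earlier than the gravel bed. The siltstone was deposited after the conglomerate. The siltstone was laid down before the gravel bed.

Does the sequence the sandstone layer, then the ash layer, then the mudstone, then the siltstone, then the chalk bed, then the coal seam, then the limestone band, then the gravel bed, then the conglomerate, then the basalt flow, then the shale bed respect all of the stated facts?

no

The constraints require the conglomerate before the siltstone, but in the proposed sequence the siltstone appears ahead of the conglomerate. That one violation is enough.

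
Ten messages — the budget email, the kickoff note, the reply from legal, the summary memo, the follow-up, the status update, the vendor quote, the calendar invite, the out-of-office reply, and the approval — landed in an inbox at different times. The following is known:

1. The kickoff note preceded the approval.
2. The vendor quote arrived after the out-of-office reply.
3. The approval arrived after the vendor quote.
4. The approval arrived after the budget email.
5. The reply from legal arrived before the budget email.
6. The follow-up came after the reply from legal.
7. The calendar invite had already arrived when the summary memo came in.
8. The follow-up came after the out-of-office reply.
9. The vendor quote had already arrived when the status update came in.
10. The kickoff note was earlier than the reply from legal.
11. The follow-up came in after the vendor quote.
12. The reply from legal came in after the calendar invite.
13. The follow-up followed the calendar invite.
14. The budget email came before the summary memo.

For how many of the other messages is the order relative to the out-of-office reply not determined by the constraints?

5

Forced after the out-of-office reply: the approval, the follow-up, the status update, and the vendor quote.
That leaves the budget email, the calendar invite, the kickoff note, the reply from legal, and the summary memo with no forced order relative to the out-of-office reply — 5.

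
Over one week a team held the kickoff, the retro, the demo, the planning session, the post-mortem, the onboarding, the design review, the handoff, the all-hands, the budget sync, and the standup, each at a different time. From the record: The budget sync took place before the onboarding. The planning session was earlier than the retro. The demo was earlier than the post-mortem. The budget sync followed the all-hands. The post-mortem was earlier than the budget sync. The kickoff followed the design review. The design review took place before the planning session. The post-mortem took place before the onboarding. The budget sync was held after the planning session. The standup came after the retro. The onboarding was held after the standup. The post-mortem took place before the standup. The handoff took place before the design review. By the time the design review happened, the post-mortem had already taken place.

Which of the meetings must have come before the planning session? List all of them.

the demo, the design review, the handoff, the post-mortem

Directly stated before the planning session: the design review.
The demo reaches the planning session via the demo → the post-mortem → the design review → the planning session.
The handoff reaches the planning session via the handoff → the design review → the planning session.
The post-mortem reaches the planning session via the post-mortem → the design review → the planning session.
No chain forces the standup (or any of the others) ahead of the planning session.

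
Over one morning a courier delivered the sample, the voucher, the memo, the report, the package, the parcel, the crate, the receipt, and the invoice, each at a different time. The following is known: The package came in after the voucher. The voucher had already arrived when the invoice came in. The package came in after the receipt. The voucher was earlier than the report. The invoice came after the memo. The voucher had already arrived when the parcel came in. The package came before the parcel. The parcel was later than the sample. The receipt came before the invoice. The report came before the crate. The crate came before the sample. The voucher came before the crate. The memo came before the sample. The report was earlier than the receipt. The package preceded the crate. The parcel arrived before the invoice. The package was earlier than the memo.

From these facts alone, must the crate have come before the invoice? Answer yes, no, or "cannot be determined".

yes

Chain the constraints: the crate → the sample → the parcel → the invoice. Each link is directly stated, so the crate comes before the invoice.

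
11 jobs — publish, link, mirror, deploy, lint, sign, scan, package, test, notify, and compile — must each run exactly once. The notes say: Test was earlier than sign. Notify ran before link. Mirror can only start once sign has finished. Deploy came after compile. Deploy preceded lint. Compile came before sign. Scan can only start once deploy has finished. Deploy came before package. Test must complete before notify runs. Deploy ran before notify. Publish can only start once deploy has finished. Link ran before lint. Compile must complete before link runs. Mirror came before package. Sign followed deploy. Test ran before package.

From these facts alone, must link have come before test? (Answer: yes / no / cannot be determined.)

no

Tracing the constraints gives test → notify → link, so test must come before link.
That means link cannot be before test.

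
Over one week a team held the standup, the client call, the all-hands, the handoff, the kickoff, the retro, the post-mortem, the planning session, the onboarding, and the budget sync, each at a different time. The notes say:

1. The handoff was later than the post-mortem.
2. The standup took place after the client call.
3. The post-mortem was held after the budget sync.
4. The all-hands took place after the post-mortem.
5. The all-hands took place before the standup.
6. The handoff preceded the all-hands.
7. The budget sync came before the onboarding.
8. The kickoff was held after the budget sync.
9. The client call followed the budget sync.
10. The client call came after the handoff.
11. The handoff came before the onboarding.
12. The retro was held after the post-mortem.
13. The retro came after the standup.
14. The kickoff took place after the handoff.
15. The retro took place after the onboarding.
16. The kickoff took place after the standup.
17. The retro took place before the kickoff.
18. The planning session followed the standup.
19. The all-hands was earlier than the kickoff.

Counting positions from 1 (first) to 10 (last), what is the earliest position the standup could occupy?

The all-hands, the budget sync, the client call, the handoff, and the post-mortem must all come before the standup — 5 forced predecessors.
Nothing else is forced ahead of the standup, so its earliest slot is position 5 + 1 = 6.

6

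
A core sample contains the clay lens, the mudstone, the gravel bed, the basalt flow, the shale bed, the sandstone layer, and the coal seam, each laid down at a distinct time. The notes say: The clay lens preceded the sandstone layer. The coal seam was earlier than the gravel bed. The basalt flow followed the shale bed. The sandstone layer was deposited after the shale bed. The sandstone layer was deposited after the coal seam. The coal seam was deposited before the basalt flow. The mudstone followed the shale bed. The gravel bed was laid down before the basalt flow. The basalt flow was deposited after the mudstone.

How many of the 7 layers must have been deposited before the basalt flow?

Directly stated before the basalt flow: the coal seam, the gravel bed, the mudstone, and the shale bed.
No chain forces the sandstone layer (or any of the others) ahead of the basalt flow.
That's the coal seam, the gravel bed, the mudstone, and the shale bed — 4 in all.

4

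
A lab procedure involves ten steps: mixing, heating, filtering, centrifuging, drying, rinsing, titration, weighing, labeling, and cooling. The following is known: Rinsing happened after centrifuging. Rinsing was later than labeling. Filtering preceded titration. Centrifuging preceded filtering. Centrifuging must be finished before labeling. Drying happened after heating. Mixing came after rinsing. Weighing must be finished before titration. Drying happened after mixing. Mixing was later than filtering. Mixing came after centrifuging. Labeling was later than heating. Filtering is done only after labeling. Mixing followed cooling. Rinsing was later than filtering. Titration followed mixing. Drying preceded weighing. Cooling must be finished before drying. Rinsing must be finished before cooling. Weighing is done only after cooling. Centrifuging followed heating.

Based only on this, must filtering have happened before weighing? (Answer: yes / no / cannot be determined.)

yes

Chain the constraints: filtering → mixing → drying → weighing. Each link is directly stated, so filtering comes before weighing.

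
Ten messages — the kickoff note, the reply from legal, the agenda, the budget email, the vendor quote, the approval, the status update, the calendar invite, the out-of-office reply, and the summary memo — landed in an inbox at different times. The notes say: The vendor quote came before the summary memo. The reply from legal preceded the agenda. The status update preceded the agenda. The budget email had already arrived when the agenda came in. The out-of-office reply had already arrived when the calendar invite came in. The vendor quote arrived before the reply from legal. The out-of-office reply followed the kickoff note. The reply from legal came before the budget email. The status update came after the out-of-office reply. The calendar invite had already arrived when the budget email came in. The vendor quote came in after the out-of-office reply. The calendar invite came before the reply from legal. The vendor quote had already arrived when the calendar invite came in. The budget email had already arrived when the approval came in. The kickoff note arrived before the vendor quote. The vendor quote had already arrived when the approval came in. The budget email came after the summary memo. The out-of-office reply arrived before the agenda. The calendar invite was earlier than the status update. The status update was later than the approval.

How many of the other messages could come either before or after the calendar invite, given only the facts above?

Forced before the calendar invite: the kickoff note, the out-of-office reply, and the vendor quote; forced after the calendar invite: the agenda, the approval, the budget email, the reply from legal, and the status update.
That leaves the summary memo with no forced order relative to the calendar invite — 1.

1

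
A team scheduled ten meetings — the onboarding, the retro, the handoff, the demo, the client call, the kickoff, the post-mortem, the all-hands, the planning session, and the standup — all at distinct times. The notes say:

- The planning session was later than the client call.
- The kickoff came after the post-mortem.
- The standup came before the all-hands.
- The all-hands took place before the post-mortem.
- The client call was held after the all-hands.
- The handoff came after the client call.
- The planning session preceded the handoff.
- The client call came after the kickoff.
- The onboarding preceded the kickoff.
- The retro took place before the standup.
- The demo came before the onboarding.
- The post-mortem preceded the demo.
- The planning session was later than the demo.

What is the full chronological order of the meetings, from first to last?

the retro, the standup, the all-hands, the post-mortem, the demo, the onboarding, the kickoff, the client call, the planning session, the handoff

The constraints fix every adjacent pair, so only one ordering works:
the retro → the standup → the all-hands → the post-mortem → the demo → the onboarding → the kickoff → the client call → the planning session → the handoff.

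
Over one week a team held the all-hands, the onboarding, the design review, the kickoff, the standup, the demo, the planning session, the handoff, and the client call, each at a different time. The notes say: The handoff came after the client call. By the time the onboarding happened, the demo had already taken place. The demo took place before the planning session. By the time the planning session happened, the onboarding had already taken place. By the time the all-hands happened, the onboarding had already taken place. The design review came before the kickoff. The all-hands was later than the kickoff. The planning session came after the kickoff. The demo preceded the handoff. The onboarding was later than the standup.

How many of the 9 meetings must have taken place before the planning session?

Directly stated before the planning session: the demo, the kickoff, and the onboarding.
The design review reaches the planning session via the design review → the kickoff → the planning session.
The standup reaches the planning session via the standup → the onboarding → the planning session.
No chain forces the all-hands (or any of the others) ahead of the planning session.
That's the demo, the design review, the kickoff, the onboarding, and the standup — 5 in all.

5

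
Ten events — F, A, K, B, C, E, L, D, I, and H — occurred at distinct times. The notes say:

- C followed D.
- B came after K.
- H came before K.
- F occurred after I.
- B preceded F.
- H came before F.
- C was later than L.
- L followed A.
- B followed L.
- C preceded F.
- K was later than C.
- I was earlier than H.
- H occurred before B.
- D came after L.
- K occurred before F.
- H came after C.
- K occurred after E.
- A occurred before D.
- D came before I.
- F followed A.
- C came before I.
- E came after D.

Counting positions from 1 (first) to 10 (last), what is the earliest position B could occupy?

A, C, D, E, H, I, K, and L must all come before B — 8 forced predecessors.
Nothing else is forced ahead of B, so its earliest slot is position 8 + 1 = 9.

9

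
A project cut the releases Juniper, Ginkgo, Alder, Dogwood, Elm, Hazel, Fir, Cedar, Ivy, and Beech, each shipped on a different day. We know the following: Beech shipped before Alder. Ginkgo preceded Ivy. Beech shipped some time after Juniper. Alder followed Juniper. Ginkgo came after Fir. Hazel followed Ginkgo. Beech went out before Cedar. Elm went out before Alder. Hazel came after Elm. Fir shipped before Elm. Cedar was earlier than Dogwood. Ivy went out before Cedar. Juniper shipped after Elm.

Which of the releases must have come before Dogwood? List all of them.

Beech, Cedar, Elm, Fir, Ginkgo, Ivy, Juniper

Directly stated before Dogwood: Cedar.
Beech reaches Dogwood via Beech → Cedar → Dogwood.
Elm reaches Dogwood via Elm → Juniper → Beech → Cedar → Dogwood.
Fir reaches Dogwood via Fir → Ginkgo → Ivy → Cedar → Dogwood.
Likewise Ginkgo, Ivy, and Juniper each reach Dogwood by chaining the stated constraints.
No chain forces Alder (or any of the others) ahead of Dogwood.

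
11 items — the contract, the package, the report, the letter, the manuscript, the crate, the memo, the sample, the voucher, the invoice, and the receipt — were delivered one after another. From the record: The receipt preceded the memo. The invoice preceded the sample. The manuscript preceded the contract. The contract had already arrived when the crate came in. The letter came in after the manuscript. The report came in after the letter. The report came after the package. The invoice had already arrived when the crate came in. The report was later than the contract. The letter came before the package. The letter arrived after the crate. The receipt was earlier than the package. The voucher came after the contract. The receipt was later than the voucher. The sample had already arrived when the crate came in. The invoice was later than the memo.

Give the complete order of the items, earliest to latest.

The constraints fix every adjacent pair, so only one ordering works:
the manuscript → the contract → the voucher → the receipt → the memo → the invoice → the sample → the crate → the letter → the package → the report.

the manuscript, the contract, the voucher, the receipt, the memo, the invoice, the sample, the crate, the letter, the package, the report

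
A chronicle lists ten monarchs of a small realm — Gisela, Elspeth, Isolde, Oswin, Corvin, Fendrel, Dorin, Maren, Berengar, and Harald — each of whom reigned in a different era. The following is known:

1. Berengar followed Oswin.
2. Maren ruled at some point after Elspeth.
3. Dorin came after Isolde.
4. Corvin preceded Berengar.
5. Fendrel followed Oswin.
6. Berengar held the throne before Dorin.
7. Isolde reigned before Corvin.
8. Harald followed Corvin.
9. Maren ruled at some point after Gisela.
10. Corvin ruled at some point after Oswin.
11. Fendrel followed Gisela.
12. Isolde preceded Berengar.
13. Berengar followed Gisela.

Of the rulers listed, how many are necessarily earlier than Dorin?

Directly stated before Dorin: Berengar and Isolde.
Corvin reaches Dorin via Corvin → Berengar → Dorin.
Gisela reaches Dorin via Gisela → Berengar → Dorin.
Oswin reaches Dorin via Oswin → Berengar → Dorin.
No chain forces Elspeth (or any of the others) ahead of Dorin.
That's Berengar, Corvin, Gisela, Isolde, and Oswin — 5 in all.

5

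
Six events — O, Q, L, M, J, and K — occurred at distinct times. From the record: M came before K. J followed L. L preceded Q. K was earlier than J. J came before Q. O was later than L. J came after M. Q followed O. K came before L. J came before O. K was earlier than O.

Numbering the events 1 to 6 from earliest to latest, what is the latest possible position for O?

5

O must come before Q — 1 event forced after it.
Everything else can be placed before O in some valid order, so O can sit as late as position 6 − 1 = 5.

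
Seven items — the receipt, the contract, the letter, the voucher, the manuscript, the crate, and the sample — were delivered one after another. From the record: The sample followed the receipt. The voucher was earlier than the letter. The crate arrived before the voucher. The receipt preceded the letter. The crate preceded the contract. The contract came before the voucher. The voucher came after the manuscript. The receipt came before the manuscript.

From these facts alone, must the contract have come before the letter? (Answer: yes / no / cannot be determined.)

yes

Chain the constraints: the contract → the voucher → the letter. Each link is directly stated, so the contract comes before the letter.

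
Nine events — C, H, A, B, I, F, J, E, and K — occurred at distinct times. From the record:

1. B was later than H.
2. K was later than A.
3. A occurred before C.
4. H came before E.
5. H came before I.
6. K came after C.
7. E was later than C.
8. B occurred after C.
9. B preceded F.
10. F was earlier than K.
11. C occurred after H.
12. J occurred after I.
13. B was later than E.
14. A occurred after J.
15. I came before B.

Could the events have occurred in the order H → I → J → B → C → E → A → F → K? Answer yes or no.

The constraints require C before B, but in the proposed sequence B appears ahead of C. That one violation is enough.

no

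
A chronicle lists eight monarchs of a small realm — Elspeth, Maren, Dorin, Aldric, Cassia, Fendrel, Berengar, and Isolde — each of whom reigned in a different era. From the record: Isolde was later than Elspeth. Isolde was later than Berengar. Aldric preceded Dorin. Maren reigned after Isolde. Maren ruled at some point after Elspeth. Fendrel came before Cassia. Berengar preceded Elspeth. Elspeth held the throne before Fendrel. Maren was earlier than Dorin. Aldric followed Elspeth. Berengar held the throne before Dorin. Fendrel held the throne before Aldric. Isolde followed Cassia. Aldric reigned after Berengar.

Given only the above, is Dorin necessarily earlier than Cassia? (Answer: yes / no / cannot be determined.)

no

Tracing the constraints gives Cassia → Isolde → Maren → Dorin, so Cassia must come before Dorin.
That means Dorin cannot be before Cassia.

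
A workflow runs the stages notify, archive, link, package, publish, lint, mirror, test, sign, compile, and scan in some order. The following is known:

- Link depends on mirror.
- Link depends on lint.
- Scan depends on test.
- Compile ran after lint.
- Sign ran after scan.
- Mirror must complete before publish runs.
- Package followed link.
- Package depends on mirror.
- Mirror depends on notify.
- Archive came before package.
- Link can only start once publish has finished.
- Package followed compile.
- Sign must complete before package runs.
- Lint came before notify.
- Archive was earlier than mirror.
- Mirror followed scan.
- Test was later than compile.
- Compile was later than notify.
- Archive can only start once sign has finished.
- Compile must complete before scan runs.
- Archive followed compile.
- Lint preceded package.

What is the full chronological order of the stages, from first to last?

The constraints fix every adjacent pair, so only one ordering works:
lint → notify → compile → test → scan → sign → archive → mirror → publish → link → package.

lint, notify, compile, test, scan, sign, archive, mirror, publish, link, package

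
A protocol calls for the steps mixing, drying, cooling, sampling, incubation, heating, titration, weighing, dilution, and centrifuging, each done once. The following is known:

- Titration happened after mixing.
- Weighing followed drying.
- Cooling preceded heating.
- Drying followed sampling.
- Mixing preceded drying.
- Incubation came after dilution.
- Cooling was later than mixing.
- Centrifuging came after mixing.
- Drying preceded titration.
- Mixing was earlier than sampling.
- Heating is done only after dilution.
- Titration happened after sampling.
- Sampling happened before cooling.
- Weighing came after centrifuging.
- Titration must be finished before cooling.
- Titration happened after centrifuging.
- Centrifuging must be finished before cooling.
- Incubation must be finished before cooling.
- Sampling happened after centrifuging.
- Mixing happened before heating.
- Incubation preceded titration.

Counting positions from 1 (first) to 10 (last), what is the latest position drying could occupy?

Drying must come before cooling, heating, titration, and weighing — 4 steps forced after it.
Everything else can be placed before drying in some valid order, so drying can sit as late as position 10 − 4 = 6.

6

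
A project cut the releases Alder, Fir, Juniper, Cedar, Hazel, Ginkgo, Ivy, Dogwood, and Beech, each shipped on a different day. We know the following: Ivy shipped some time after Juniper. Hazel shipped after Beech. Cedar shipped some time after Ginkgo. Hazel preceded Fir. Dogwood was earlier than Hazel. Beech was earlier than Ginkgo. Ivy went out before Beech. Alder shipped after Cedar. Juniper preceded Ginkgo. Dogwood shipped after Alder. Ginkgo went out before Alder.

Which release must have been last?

Every other release has a chain of constraints placing it before Fir, so Fir is last.

Fir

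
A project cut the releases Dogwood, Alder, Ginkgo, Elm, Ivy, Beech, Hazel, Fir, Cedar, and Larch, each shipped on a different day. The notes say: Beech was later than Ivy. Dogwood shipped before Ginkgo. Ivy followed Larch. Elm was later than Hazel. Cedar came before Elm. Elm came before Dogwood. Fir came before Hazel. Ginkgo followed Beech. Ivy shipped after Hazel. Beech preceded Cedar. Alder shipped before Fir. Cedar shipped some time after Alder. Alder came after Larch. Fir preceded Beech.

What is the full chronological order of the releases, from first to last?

The constraints fix every adjacent pair, so only one ordering works:
Larch → Alder → Fir → Hazel → Ivy → Beech → Cedar → Elm → Dogwood → Ginkgo.

Larch, Alder, Fir, Hazel, Ivy, Beech, Cedar, Elm, Dogwood, Ginkgo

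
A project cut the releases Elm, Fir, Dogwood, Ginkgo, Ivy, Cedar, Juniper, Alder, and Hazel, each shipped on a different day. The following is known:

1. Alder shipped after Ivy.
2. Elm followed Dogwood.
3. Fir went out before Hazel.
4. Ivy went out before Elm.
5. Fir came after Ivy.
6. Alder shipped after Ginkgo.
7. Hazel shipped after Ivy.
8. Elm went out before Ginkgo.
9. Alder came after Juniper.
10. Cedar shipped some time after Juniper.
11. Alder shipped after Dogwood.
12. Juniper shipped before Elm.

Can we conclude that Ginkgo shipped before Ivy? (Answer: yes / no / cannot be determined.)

no

Tracing the constraints gives Ivy → Elm → Ginkgo, so Ivy must come before Ginkgo.
That means Ginkgo cannot be before Ivy.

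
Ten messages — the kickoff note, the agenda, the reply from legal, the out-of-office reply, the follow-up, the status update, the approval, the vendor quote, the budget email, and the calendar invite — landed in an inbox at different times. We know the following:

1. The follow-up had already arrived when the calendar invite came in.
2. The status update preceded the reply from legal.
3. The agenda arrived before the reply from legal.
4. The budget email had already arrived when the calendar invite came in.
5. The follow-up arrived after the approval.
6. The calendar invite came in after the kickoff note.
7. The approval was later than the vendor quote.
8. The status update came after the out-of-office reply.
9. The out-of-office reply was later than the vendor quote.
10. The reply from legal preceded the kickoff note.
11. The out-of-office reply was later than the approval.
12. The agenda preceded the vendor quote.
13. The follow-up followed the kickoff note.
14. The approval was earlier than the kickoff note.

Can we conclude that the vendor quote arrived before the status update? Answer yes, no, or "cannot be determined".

yes

Chain the constraints: the vendor quote → the out-of-office reply → the status update. Each link is directly stated, so the vendor quote comes before the status update.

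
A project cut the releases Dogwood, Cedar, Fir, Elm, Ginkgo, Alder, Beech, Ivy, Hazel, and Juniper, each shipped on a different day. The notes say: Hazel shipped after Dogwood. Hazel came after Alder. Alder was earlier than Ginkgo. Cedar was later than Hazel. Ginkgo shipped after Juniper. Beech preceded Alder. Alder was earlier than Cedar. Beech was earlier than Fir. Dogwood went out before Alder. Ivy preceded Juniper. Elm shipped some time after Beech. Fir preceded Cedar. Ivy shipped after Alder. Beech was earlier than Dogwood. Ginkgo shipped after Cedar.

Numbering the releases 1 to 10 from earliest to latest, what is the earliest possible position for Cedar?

6

Alder, Beech, Dogwood, Fir, and Hazel must all come before Cedar — 5 forced predecessors.
Nothing else is forced ahead of Cedar, so its earliest slot is position 5 + 1 = 6.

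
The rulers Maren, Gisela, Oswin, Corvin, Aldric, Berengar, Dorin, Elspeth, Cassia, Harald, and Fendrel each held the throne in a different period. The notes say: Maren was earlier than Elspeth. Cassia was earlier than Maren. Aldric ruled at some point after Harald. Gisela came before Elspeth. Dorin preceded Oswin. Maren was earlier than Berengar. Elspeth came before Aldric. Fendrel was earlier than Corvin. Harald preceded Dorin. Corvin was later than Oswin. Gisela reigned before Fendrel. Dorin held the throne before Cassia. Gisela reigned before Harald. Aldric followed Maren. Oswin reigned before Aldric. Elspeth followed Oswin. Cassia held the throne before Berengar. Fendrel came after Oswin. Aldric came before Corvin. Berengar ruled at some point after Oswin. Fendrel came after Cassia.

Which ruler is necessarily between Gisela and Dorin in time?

Tracing the constraints gives Gisela → Harald → Dorin, so Harald sits after Gisela and before Dorin.
No other ruler is forced both after Gisela and before Dorin.

Harald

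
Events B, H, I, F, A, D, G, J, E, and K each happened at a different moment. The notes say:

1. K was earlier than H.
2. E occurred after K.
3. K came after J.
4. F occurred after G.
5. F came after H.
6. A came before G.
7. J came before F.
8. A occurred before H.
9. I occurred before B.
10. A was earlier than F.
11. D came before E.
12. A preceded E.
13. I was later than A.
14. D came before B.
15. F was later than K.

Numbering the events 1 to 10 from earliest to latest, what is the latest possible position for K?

K must come before E, F, and H — 3 events forced after it.
Everything else can be placed before K in some valid order, so K can sit as late as position 10 − 3 = 7.

7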